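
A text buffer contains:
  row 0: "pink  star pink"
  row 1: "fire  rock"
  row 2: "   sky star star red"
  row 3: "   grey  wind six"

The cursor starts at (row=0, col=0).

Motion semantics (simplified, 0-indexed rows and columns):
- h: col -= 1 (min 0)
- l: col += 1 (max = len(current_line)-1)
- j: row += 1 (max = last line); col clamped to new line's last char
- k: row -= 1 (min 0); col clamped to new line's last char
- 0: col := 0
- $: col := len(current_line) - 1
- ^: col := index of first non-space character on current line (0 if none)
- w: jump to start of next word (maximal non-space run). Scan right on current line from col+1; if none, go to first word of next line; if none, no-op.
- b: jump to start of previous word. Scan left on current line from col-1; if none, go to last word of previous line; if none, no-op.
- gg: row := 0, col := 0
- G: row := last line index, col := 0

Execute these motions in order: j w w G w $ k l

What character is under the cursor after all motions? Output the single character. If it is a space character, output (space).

After 1 (j): row=1 col=0 char='f'
After 2 (w): row=1 col=6 char='r'
After 3 (w): row=2 col=3 char='s'
After 4 (G): row=3 col=0 char='_'
After 5 (w): row=3 col=3 char='g'
After 6 ($): row=3 col=16 char='x'
After 7 (k): row=2 col=16 char='_'
After 8 (l): row=2 col=17 char='r'

Answer: r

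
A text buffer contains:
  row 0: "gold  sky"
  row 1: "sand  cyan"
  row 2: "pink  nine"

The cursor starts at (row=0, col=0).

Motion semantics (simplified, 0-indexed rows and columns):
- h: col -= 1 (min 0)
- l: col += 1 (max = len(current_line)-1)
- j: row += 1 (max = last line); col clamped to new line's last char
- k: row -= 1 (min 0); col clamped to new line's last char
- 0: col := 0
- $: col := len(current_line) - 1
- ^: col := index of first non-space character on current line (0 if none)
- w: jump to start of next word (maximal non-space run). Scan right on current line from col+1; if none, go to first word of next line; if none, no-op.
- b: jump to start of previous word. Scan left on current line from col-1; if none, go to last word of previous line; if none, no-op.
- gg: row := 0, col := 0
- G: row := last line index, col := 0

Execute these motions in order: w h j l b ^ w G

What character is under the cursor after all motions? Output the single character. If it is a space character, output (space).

After 1 (w): row=0 col=6 char='s'
After 2 (h): row=0 col=5 char='_'
After 3 (j): row=1 col=5 char='_'
After 4 (l): row=1 col=6 char='c'
After 5 (b): row=1 col=0 char='s'
After 6 (^): row=1 col=0 char='s'
After 7 (w): row=1 col=6 char='c'
After 8 (G): row=2 col=0 char='p'

Answer: p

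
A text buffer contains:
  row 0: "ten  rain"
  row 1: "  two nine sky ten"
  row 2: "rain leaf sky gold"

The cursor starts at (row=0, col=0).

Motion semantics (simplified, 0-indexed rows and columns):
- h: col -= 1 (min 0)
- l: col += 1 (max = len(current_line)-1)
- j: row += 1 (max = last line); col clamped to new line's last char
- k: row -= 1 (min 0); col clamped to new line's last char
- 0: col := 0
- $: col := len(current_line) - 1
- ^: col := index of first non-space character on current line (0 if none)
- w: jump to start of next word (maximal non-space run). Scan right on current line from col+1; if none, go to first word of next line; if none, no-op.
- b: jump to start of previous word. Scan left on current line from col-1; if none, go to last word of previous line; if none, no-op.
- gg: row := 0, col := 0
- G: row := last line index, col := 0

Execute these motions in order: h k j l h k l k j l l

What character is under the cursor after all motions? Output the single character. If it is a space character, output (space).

After 1 (h): row=0 col=0 char='t'
After 2 (k): row=0 col=0 char='t'
After 3 (j): row=1 col=0 char='_'
After 4 (l): row=1 col=1 char='_'
After 5 (h): row=1 col=0 char='_'
After 6 (k): row=0 col=0 char='t'
After 7 (l): row=0 col=1 char='e'
After 8 (k): row=0 col=1 char='e'
After 9 (j): row=1 col=1 char='_'
After 10 (l): row=1 col=2 char='t'
After 11 (l): row=1 col=3 char='w'

Answer: w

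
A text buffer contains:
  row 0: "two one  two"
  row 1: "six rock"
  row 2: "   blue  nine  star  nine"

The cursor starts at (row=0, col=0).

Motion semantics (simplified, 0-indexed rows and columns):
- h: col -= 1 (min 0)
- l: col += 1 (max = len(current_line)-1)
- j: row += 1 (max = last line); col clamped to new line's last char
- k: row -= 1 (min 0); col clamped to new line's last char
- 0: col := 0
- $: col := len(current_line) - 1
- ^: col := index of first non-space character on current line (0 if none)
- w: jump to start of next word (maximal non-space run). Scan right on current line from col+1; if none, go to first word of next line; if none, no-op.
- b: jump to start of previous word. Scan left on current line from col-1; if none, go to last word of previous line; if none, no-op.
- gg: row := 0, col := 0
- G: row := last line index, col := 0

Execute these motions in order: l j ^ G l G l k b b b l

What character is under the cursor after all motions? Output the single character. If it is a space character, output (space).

After 1 (l): row=0 col=1 char='w'
After 2 (j): row=1 col=1 char='i'
After 3 (^): row=1 col=0 char='s'
After 4 (G): row=2 col=0 char='_'
After 5 (l): row=2 col=1 char='_'
After 6 (G): row=2 col=0 char='_'
After 7 (l): row=2 col=1 char='_'
After 8 (k): row=1 col=1 char='i'
After 9 (b): row=1 col=0 char='s'
After 10 (b): row=0 col=9 char='t'
After 11 (b): row=0 col=4 char='o'
After 12 (l): row=0 col=5 char='n'

Answer: n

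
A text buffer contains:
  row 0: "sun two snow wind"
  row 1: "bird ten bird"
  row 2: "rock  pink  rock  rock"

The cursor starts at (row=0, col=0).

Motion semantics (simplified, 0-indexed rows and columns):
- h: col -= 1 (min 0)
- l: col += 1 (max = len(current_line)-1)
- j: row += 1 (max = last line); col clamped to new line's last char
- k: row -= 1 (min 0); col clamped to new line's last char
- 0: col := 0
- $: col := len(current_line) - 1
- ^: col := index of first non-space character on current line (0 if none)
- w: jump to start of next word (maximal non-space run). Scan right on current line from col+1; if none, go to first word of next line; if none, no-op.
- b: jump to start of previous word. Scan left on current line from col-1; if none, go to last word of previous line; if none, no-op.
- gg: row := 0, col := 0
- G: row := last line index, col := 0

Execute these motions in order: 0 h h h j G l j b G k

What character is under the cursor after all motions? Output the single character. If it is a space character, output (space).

After 1 (0): row=0 col=0 char='s'
After 2 (h): row=0 col=0 char='s'
After 3 (h): row=0 col=0 char='s'
After 4 (h): row=0 col=0 char='s'
After 5 (j): row=1 col=0 char='b'
After 6 (G): row=2 col=0 char='r'
After 7 (l): row=2 col=1 char='o'
After 8 (j): row=2 col=1 char='o'
After 9 (b): row=2 col=0 char='r'
After 10 (G): row=2 col=0 char='r'
After 11 (k): row=1 col=0 char='b'

Answer: b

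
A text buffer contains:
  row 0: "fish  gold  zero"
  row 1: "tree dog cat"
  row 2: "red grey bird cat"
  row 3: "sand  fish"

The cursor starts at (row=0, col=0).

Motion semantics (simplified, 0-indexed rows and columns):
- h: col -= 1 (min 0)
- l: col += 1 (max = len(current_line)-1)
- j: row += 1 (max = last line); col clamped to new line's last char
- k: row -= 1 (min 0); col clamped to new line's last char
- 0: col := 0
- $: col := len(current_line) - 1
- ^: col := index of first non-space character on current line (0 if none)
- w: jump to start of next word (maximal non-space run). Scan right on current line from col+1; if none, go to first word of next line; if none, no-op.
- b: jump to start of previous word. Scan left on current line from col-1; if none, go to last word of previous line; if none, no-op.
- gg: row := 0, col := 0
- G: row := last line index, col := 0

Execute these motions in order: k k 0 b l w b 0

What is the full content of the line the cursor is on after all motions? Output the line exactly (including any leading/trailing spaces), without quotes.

Answer: fish  gold  zero

Derivation:
After 1 (k): row=0 col=0 char='f'
After 2 (k): row=0 col=0 char='f'
After 3 (0): row=0 col=0 char='f'
After 4 (b): row=0 col=0 char='f'
After 5 (l): row=0 col=1 char='i'
After 6 (w): row=0 col=6 char='g'
After 7 (b): row=0 col=0 char='f'
After 8 (0): row=0 col=0 char='f'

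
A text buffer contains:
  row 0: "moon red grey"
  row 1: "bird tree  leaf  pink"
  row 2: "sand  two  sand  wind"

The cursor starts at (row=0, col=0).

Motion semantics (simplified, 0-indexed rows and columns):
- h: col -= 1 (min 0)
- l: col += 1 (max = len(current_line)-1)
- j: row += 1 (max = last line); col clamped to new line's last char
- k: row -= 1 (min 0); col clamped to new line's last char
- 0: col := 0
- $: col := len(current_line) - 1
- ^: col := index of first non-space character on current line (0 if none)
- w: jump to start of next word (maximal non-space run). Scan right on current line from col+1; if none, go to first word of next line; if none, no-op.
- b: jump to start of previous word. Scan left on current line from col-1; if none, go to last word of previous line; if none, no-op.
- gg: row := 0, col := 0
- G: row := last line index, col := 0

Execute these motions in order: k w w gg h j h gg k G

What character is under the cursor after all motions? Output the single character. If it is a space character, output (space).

Answer: s

Derivation:
After 1 (k): row=0 col=0 char='m'
After 2 (w): row=0 col=5 char='r'
After 3 (w): row=0 col=9 char='g'
After 4 (gg): row=0 col=0 char='m'
After 5 (h): row=0 col=0 char='m'
After 6 (j): row=1 col=0 char='b'
After 7 (h): row=1 col=0 char='b'
After 8 (gg): row=0 col=0 char='m'
After 9 (k): row=0 col=0 char='m'
After 10 (G): row=2 col=0 char='s'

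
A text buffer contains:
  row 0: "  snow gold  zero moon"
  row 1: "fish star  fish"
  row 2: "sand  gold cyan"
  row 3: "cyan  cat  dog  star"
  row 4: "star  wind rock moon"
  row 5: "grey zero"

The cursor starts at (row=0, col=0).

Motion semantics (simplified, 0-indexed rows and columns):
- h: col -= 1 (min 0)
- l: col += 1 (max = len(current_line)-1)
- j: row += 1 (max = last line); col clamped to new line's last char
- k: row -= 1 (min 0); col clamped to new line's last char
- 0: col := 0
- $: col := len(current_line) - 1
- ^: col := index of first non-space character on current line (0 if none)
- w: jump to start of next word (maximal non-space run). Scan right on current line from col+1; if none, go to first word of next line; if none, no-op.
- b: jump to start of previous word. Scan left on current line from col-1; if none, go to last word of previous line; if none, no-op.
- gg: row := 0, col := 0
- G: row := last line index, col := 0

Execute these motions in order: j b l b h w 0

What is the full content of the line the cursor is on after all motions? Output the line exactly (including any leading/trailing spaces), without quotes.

Answer:   snow gold  zero moon

Derivation:
After 1 (j): row=1 col=0 char='f'
After 2 (b): row=0 col=18 char='m'
After 3 (l): row=0 col=19 char='o'
After 4 (b): row=0 col=18 char='m'
After 5 (h): row=0 col=17 char='_'
After 6 (w): row=0 col=18 char='m'
After 7 (0): row=0 col=0 char='_'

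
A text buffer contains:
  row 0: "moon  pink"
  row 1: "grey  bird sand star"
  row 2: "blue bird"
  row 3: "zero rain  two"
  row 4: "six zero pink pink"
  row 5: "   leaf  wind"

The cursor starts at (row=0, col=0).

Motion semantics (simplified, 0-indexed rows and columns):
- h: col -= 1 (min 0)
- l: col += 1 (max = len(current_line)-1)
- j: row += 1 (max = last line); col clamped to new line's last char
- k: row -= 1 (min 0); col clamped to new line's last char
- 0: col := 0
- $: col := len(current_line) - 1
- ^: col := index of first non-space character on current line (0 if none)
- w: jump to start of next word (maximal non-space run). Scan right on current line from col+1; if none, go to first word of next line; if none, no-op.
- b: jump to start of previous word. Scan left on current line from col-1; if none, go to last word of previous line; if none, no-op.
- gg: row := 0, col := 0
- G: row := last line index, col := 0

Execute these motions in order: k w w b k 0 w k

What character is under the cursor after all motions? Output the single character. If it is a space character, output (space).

Answer: p

Derivation:
After 1 (k): row=0 col=0 char='m'
After 2 (w): row=0 col=6 char='p'
After 3 (w): row=1 col=0 char='g'
After 4 (b): row=0 col=6 char='p'
After 5 (k): row=0 col=6 char='p'
After 6 (0): row=0 col=0 char='m'
After 7 (w): row=0 col=6 char='p'
After 8 (k): row=0 col=6 char='p'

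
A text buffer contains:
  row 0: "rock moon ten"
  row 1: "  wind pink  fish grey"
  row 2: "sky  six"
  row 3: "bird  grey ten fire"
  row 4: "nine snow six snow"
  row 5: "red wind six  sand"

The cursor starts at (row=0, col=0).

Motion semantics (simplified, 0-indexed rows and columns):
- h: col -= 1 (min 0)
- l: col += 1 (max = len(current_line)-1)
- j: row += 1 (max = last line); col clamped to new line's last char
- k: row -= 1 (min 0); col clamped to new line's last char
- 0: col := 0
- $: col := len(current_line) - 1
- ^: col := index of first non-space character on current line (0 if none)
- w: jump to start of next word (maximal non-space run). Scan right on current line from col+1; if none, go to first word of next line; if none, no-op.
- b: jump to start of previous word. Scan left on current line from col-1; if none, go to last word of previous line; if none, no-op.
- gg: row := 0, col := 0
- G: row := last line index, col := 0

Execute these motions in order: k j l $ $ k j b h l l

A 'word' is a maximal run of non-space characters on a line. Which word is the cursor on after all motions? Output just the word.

Answer: pink

Derivation:
After 1 (k): row=0 col=0 char='r'
After 2 (j): row=1 col=0 char='_'
After 3 (l): row=1 col=1 char='_'
After 4 ($): row=1 col=21 char='y'
After 5 ($): row=1 col=21 char='y'
After 6 (k): row=0 col=12 char='n'
After 7 (j): row=1 col=12 char='_'
After 8 (b): row=1 col=7 char='p'
After 9 (h): row=1 col=6 char='_'
After 10 (l): row=1 col=7 char='p'
After 11 (l): row=1 col=8 char='i'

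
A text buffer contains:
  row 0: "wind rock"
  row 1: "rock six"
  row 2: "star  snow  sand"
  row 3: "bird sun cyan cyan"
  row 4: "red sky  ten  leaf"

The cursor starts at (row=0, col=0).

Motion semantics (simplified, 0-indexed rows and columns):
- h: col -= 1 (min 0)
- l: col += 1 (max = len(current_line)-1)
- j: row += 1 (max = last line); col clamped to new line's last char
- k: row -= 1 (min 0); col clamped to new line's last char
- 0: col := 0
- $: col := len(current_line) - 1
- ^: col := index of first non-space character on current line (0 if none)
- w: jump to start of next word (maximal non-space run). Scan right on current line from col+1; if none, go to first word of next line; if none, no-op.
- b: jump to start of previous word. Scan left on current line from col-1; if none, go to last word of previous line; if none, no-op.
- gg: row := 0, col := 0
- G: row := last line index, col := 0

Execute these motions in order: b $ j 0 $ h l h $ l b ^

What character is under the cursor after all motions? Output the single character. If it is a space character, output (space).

After 1 (b): row=0 col=0 char='w'
After 2 ($): row=0 col=8 char='k'
After 3 (j): row=1 col=7 char='x'
After 4 (0): row=1 col=0 char='r'
After 5 ($): row=1 col=7 char='x'
After 6 (h): row=1 col=6 char='i'
After 7 (l): row=1 col=7 char='x'
After 8 (h): row=1 col=6 char='i'
After 9 ($): row=1 col=7 char='x'
After 10 (l): row=1 col=7 char='x'
After 11 (b): row=1 col=5 char='s'
After 12 (^): row=1 col=0 char='r'

Answer: r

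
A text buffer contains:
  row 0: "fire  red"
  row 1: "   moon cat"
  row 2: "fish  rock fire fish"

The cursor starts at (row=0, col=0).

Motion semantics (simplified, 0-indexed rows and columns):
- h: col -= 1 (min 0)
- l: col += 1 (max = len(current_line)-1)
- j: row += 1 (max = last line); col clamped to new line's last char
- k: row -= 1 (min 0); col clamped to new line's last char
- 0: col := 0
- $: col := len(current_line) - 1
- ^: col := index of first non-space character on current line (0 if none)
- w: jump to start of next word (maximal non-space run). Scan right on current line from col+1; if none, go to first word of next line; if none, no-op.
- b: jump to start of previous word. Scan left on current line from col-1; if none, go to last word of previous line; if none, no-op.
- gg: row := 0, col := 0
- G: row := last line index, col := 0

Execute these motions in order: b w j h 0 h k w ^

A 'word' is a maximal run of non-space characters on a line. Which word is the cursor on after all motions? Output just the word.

After 1 (b): row=0 col=0 char='f'
After 2 (w): row=0 col=6 char='r'
After 3 (j): row=1 col=6 char='n'
After 4 (h): row=1 col=5 char='o'
After 5 (0): row=1 col=0 char='_'
After 6 (h): row=1 col=0 char='_'
After 7 (k): row=0 col=0 char='f'
After 8 (w): row=0 col=6 char='r'
After 9 (^): row=0 col=0 char='f'

Answer: fire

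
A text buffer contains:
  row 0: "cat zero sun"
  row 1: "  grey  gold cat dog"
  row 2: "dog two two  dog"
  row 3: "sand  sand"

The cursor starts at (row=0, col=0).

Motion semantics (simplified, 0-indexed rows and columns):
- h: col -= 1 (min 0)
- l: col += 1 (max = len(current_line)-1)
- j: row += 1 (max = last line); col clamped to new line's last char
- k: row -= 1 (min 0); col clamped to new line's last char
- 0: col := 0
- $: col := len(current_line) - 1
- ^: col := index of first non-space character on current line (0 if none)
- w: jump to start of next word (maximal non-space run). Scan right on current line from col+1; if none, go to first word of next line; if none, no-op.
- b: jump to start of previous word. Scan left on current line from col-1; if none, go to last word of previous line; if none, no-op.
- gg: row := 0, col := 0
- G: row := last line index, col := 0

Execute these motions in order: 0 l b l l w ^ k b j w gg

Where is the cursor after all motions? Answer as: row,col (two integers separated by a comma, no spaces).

After 1 (0): row=0 col=0 char='c'
After 2 (l): row=0 col=1 char='a'
After 3 (b): row=0 col=0 char='c'
After 4 (l): row=0 col=1 char='a'
After 5 (l): row=0 col=2 char='t'
After 6 (w): row=0 col=4 char='z'
After 7 (^): row=0 col=0 char='c'
After 8 (k): row=0 col=0 char='c'
After 9 (b): row=0 col=0 char='c'
After 10 (j): row=1 col=0 char='_'
After 11 (w): row=1 col=2 char='g'
After 12 (gg): row=0 col=0 char='c'

Answer: 0,0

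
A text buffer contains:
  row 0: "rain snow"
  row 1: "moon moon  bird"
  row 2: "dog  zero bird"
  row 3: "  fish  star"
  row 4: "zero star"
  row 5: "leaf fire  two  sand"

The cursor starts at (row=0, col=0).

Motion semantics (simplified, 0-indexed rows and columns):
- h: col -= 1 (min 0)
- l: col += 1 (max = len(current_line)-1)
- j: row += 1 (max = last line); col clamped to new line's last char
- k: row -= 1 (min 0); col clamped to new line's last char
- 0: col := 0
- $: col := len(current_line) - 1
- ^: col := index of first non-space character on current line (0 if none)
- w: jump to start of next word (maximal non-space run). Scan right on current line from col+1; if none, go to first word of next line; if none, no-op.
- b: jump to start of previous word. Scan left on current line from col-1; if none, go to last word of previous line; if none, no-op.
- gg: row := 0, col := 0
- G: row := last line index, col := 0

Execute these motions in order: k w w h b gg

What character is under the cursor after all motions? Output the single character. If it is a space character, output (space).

Answer: r

Derivation:
After 1 (k): row=0 col=0 char='r'
After 2 (w): row=0 col=5 char='s'
After 3 (w): row=1 col=0 char='m'
After 4 (h): row=1 col=0 char='m'
After 5 (b): row=0 col=5 char='s'
After 6 (gg): row=0 col=0 char='r'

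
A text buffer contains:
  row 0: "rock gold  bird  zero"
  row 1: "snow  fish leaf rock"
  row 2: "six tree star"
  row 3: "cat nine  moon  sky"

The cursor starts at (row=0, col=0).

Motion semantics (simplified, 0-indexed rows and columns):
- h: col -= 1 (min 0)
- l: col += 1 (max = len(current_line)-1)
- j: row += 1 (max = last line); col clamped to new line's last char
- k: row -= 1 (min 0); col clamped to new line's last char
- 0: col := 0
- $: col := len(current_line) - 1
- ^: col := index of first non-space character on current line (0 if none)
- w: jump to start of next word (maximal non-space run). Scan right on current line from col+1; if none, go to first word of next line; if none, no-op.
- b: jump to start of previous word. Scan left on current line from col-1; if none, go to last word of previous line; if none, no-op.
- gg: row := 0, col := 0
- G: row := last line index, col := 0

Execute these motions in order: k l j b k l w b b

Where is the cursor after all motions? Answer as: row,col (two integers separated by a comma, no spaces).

Answer: 0,0

Derivation:
After 1 (k): row=0 col=0 char='r'
After 2 (l): row=0 col=1 char='o'
After 3 (j): row=1 col=1 char='n'
After 4 (b): row=1 col=0 char='s'
After 5 (k): row=0 col=0 char='r'
After 6 (l): row=0 col=1 char='o'
After 7 (w): row=0 col=5 char='g'
After 8 (b): row=0 col=0 char='r'
After 9 (b): row=0 col=0 char='r'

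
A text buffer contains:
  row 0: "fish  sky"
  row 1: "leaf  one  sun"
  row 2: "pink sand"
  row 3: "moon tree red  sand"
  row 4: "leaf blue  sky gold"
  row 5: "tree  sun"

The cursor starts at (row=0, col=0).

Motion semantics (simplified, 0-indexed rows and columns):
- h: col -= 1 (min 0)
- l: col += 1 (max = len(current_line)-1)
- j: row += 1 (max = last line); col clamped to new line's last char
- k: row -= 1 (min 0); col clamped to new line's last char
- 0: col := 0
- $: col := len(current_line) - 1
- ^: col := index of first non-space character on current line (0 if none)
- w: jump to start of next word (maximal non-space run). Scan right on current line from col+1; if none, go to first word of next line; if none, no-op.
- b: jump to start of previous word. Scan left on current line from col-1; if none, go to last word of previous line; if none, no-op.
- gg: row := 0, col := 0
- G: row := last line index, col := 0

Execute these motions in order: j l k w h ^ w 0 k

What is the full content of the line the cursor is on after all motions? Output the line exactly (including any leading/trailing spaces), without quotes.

After 1 (j): row=1 col=0 char='l'
After 2 (l): row=1 col=1 char='e'
After 3 (k): row=0 col=1 char='i'
After 4 (w): row=0 col=6 char='s'
After 5 (h): row=0 col=5 char='_'
After 6 (^): row=0 col=0 char='f'
After 7 (w): row=0 col=6 char='s'
After 8 (0): row=0 col=0 char='f'
After 9 (k): row=0 col=0 char='f'

Answer: fish  sky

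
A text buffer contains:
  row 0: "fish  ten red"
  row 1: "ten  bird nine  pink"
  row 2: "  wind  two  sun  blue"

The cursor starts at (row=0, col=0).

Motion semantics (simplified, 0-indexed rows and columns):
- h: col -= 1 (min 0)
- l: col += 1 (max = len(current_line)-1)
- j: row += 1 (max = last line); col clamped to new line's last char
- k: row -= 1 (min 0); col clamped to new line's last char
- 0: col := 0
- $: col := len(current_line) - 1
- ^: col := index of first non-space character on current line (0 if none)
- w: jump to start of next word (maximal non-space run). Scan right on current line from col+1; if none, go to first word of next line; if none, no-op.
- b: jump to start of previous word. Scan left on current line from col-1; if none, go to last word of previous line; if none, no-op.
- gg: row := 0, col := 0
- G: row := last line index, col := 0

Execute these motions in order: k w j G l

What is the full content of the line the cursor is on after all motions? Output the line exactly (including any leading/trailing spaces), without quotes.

After 1 (k): row=0 col=0 char='f'
After 2 (w): row=0 col=6 char='t'
After 3 (j): row=1 col=6 char='i'
After 4 (G): row=2 col=0 char='_'
After 5 (l): row=2 col=1 char='_'

Answer:   wind  two  sun  blue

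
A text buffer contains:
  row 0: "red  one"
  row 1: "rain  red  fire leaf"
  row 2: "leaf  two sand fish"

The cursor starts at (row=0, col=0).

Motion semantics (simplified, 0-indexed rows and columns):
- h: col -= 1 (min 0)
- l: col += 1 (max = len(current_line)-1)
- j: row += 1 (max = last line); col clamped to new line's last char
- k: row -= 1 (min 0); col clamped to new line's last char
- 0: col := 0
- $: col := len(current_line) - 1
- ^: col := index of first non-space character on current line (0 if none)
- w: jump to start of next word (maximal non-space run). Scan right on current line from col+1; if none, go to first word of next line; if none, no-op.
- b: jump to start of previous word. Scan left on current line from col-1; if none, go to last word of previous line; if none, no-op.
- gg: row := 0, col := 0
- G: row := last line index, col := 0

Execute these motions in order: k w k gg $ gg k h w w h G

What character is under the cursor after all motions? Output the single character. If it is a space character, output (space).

Answer: l

Derivation:
After 1 (k): row=0 col=0 char='r'
After 2 (w): row=0 col=5 char='o'
After 3 (k): row=0 col=5 char='o'
After 4 (gg): row=0 col=0 char='r'
After 5 ($): row=0 col=7 char='e'
After 6 (gg): row=0 col=0 char='r'
After 7 (k): row=0 col=0 char='r'
After 8 (h): row=0 col=0 char='r'
After 9 (w): row=0 col=5 char='o'
After 10 (w): row=1 col=0 char='r'
After 11 (h): row=1 col=0 char='r'
After 12 (G): row=2 col=0 char='l'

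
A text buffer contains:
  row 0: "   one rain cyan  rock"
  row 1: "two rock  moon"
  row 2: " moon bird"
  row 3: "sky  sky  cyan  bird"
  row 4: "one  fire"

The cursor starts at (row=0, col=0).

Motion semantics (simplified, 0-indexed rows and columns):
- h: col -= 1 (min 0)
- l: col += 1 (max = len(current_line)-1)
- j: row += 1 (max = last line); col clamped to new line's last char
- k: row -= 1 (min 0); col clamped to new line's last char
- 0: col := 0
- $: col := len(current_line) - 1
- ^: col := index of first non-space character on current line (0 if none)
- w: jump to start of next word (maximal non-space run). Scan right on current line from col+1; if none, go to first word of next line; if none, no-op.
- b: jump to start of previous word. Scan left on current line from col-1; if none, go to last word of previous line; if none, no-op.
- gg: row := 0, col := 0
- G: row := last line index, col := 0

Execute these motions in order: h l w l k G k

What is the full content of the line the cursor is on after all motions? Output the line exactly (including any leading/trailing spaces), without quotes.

Answer: sky  sky  cyan  bird

Derivation:
After 1 (h): row=0 col=0 char='_'
After 2 (l): row=0 col=1 char='_'
After 3 (w): row=0 col=3 char='o'
After 4 (l): row=0 col=4 char='n'
After 5 (k): row=0 col=4 char='n'
After 6 (G): row=4 col=0 char='o'
After 7 (k): row=3 col=0 char='s'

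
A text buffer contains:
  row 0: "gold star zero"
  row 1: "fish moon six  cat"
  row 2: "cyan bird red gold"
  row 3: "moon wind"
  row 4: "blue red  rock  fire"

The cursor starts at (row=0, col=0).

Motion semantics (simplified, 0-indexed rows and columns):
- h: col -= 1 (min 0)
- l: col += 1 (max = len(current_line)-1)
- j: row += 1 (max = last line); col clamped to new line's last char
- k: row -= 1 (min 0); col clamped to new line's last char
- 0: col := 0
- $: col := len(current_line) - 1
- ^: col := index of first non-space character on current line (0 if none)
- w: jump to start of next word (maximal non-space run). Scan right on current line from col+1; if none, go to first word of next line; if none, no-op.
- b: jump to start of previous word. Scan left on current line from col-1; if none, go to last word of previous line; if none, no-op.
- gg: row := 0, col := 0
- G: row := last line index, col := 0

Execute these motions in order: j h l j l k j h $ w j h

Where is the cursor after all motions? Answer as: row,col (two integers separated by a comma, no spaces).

Answer: 4,0

Derivation:
After 1 (j): row=1 col=0 char='f'
After 2 (h): row=1 col=0 char='f'
After 3 (l): row=1 col=1 char='i'
After 4 (j): row=2 col=1 char='y'
After 5 (l): row=2 col=2 char='a'
After 6 (k): row=1 col=2 char='s'
After 7 (j): row=2 col=2 char='a'
After 8 (h): row=2 col=1 char='y'
After 9 ($): row=2 col=17 char='d'
After 10 (w): row=3 col=0 char='m'
After 11 (j): row=4 col=0 char='b'
After 12 (h): row=4 col=0 char='b'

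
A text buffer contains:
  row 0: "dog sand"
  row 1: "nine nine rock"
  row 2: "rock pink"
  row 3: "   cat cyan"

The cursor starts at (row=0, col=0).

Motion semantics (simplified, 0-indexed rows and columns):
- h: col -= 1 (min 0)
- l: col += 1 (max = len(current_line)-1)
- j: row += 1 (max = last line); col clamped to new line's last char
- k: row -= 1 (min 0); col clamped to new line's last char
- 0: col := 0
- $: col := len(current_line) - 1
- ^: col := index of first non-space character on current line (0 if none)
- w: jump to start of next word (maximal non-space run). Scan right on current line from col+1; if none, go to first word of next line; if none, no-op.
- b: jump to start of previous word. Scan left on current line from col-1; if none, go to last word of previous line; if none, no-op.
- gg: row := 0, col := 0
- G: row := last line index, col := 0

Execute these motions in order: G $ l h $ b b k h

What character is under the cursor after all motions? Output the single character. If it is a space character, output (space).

After 1 (G): row=3 col=0 char='_'
After 2 ($): row=3 col=10 char='n'
After 3 (l): row=3 col=10 char='n'
After 4 (h): row=3 col=9 char='a'
After 5 ($): row=3 col=10 char='n'
After 6 (b): row=3 col=7 char='c'
After 7 (b): row=3 col=3 char='c'
After 8 (k): row=2 col=3 char='k'
After 9 (h): row=2 col=2 char='c'

Answer: c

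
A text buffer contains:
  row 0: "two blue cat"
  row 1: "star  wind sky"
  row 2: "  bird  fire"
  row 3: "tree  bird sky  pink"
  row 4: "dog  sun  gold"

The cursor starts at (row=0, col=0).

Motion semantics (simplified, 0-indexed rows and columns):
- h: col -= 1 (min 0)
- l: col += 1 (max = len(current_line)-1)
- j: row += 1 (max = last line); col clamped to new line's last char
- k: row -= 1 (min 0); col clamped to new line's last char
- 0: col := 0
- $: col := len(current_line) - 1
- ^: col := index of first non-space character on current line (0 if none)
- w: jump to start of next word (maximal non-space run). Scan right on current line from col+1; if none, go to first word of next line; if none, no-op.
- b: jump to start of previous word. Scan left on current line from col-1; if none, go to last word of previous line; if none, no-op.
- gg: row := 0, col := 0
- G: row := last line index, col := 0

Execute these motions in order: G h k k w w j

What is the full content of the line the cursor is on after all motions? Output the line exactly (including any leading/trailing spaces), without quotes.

Answer: tree  bird sky  pink

Derivation:
After 1 (G): row=4 col=0 char='d'
After 2 (h): row=4 col=0 char='d'
After 3 (k): row=3 col=0 char='t'
After 4 (k): row=2 col=0 char='_'
After 5 (w): row=2 col=2 char='b'
After 6 (w): row=2 col=8 char='f'
After 7 (j): row=3 col=8 char='r'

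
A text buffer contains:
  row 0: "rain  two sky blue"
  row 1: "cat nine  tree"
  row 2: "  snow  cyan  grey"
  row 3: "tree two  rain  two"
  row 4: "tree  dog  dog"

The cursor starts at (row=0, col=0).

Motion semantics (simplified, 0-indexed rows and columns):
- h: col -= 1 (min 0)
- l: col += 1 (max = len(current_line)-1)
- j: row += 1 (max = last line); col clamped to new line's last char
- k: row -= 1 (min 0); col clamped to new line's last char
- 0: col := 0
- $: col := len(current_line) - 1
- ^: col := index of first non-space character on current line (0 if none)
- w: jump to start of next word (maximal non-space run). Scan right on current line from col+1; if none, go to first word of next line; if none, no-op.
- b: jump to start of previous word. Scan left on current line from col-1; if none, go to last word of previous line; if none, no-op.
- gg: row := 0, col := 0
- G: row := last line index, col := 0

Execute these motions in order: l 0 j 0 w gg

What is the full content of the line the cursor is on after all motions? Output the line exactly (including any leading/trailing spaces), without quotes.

Answer: rain  two sky blue

Derivation:
After 1 (l): row=0 col=1 char='a'
After 2 (0): row=0 col=0 char='r'
After 3 (j): row=1 col=0 char='c'
After 4 (0): row=1 col=0 char='c'
After 5 (w): row=1 col=4 char='n'
After 6 (gg): row=0 col=0 char='r'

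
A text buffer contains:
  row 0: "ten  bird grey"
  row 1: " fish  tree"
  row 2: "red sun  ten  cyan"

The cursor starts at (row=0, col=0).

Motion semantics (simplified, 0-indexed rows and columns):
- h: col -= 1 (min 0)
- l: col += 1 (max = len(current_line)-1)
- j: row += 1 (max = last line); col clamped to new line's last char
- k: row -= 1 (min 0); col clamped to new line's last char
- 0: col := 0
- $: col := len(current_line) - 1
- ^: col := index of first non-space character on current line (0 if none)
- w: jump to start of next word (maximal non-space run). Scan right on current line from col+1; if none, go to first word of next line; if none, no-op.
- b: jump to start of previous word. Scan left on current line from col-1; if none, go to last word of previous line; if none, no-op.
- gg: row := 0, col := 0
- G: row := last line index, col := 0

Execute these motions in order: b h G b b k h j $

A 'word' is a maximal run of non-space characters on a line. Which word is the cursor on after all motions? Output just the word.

Answer: tree

Derivation:
After 1 (b): row=0 col=0 char='t'
After 2 (h): row=0 col=0 char='t'
After 3 (G): row=2 col=0 char='r'
After 4 (b): row=1 col=7 char='t'
After 5 (b): row=1 col=1 char='f'
After 6 (k): row=0 col=1 char='e'
After 7 (h): row=0 col=0 char='t'
After 8 (j): row=1 col=0 char='_'
After 9 ($): row=1 col=10 char='e'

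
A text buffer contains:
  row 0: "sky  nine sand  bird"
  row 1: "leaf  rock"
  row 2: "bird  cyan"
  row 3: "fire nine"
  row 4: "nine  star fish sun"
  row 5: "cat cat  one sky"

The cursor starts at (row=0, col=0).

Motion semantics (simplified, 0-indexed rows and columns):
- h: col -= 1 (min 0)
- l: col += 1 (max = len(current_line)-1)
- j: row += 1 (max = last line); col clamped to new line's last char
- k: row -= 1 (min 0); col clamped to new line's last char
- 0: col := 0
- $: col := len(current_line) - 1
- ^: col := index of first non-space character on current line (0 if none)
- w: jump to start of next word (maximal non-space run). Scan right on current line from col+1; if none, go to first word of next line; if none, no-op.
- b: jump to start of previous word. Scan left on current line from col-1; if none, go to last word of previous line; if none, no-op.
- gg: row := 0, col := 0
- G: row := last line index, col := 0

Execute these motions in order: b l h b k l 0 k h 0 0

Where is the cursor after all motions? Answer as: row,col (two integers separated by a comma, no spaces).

After 1 (b): row=0 col=0 char='s'
After 2 (l): row=0 col=1 char='k'
After 3 (h): row=0 col=0 char='s'
After 4 (b): row=0 col=0 char='s'
After 5 (k): row=0 col=0 char='s'
After 6 (l): row=0 col=1 char='k'
After 7 (0): row=0 col=0 char='s'
After 8 (k): row=0 col=0 char='s'
After 9 (h): row=0 col=0 char='s'
After 10 (0): row=0 col=0 char='s'
After 11 (0): row=0 col=0 char='s'

Answer: 0,0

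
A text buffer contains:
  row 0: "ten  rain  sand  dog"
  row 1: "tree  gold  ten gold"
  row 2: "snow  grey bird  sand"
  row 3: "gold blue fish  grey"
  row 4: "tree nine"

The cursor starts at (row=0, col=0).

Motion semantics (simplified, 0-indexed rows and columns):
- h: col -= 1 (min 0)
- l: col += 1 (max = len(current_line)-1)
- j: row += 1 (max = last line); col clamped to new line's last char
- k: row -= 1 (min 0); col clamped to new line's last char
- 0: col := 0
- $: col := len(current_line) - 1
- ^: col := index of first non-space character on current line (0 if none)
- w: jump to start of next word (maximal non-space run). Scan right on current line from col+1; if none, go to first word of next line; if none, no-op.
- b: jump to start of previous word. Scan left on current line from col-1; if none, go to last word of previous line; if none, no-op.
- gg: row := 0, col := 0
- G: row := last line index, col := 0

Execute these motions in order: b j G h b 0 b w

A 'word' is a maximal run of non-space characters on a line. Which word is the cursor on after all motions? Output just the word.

Answer: gold

Derivation:
After 1 (b): row=0 col=0 char='t'
After 2 (j): row=1 col=0 char='t'
After 3 (G): row=4 col=0 char='t'
After 4 (h): row=4 col=0 char='t'
After 5 (b): row=3 col=16 char='g'
After 6 (0): row=3 col=0 char='g'
After 7 (b): row=2 col=17 char='s'
After 8 (w): row=3 col=0 char='g'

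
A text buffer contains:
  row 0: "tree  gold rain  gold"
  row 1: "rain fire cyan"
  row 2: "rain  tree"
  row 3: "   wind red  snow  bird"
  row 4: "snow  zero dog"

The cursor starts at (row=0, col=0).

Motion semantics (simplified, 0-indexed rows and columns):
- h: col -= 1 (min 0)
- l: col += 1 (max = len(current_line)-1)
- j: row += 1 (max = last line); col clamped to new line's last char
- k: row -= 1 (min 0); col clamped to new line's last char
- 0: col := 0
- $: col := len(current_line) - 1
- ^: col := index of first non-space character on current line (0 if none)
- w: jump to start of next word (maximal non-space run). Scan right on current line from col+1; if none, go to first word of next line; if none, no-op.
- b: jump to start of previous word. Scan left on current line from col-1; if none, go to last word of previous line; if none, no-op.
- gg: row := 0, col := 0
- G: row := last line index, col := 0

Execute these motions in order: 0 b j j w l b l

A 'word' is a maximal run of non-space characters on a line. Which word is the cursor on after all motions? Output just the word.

After 1 (0): row=0 col=0 char='t'
After 2 (b): row=0 col=0 char='t'
After 3 (j): row=1 col=0 char='r'
After 4 (j): row=2 col=0 char='r'
After 5 (w): row=2 col=6 char='t'
After 6 (l): row=2 col=7 char='r'
After 7 (b): row=2 col=6 char='t'
After 8 (l): row=2 col=7 char='r'

Answer: tree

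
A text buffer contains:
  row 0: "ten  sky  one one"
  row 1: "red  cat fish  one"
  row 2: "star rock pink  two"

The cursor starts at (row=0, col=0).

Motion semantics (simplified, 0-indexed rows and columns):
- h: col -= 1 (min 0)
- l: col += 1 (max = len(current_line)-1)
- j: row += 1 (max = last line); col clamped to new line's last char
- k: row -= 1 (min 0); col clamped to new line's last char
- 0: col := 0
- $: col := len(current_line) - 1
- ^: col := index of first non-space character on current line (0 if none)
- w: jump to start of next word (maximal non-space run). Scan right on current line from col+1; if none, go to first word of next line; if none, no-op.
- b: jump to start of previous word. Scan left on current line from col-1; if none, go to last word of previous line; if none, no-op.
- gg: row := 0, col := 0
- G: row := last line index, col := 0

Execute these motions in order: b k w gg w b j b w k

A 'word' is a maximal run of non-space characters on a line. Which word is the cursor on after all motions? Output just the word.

Answer: ten

Derivation:
After 1 (b): row=0 col=0 char='t'
After 2 (k): row=0 col=0 char='t'
After 3 (w): row=0 col=5 char='s'
After 4 (gg): row=0 col=0 char='t'
After 5 (w): row=0 col=5 char='s'
After 6 (b): row=0 col=0 char='t'
After 7 (j): row=1 col=0 char='r'
After 8 (b): row=0 col=14 char='o'
After 9 (w): row=1 col=0 char='r'
After 10 (k): row=0 col=0 char='t'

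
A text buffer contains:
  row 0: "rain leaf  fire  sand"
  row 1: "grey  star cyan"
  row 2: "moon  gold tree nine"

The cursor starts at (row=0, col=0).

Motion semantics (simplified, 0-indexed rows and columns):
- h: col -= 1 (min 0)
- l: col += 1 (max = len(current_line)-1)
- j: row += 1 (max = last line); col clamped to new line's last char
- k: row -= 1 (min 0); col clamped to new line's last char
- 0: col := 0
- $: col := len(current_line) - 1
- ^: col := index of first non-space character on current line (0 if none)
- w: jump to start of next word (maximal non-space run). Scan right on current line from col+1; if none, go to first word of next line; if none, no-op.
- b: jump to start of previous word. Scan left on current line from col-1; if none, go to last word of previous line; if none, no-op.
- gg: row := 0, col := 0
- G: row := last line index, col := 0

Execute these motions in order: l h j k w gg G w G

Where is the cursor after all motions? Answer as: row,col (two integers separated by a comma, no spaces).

After 1 (l): row=0 col=1 char='a'
After 2 (h): row=0 col=0 char='r'
After 3 (j): row=1 col=0 char='g'
After 4 (k): row=0 col=0 char='r'
After 5 (w): row=0 col=5 char='l'
After 6 (gg): row=0 col=0 char='r'
After 7 (G): row=2 col=0 char='m'
After 8 (w): row=2 col=6 char='g'
After 9 (G): row=2 col=0 char='m'

Answer: 2,0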